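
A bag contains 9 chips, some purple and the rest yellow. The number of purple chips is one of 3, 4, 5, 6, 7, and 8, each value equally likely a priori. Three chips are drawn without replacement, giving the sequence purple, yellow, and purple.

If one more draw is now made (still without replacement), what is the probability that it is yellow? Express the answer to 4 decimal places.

0.3793

Under each hypothesis, the probability of the observed sequence is: P(data | r = 3) = (3/9)(6/8)(2/7) = 1/14; P(data | r = 4) = (4/9)(5/8)(3/7) = 5/42; P(data | r = 5) = (5/9)(4/8)(4/7) = 10/63; P(data | r = 6) = (6/9)(3/8)(5/7) = 5/28; P(data | r = 7) = (7/9)(2/8)(6/7) = 1/6; P(data | r = 8) = (8/9)(1/8)(7/7) = 1/9.
Multiplying each by its prior: 1/6 · 1/14 = 1/84, 1/6 · 5/42 = 5/252, 1/6 · 10/63 = 5/189, 1/6 · 5/28 = 5/168, 1/6 · 1/6 = 1/36, 1/6 · 1/9 = 1/54; summing to 29/216.
Normalising, the posterior is P(r = 3 | data) = 18/203, P(r = 4 | data) = 30/203, P(r = 5 | data) = 40/203, P(r = 6 | data) = 45/203, P(r = 7 | data) = 6/29, P(r = 8 | data) = 4/29.
So P(yellow next | data) = Σ P(yellow next | H) P(H | data) = (5/6)(18/203) + (2/3)(30/203) + (1/2)(40/203) + (1/3)(45/203) + (1/6)(6/29) + (0)(4/29) = 11/29.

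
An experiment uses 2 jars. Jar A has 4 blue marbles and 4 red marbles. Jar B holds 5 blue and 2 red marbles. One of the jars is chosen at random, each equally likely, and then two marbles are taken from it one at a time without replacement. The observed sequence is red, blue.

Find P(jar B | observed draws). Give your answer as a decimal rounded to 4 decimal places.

For each hypothesis, P(data | H) works out to: P(data | jar A) = (4/8)(4/7) = 2/7; P(data | jar B) = (2/7)(5/6) = 5/21.
Weighting by the prior gives 1/2 · 2/7 = 1/7, 1/2 · 5/21 = 5/42; summing to 11/42.
By Bayes' rule, P(jar B | data) = (5/42) / (11/42) = 5/11.

0.4545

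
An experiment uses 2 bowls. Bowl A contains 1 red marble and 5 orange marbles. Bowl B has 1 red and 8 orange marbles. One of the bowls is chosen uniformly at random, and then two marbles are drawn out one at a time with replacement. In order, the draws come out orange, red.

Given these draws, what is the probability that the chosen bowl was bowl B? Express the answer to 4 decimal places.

0.4156

Compute the likelihood of the observed sequence for each case: P(data | bowl A) = (5/6)(1/6) = 5/36; P(data | bowl B) = (8/9)(1/9) = 8/81.
The prior-weighted likelihoods are 1/2 · 5/36 = 5/72, 1/2 · 8/81 = 4/81; these sum to 77/648.
So P(bowl B | data) = (4/81) / (77/648) = 32/77.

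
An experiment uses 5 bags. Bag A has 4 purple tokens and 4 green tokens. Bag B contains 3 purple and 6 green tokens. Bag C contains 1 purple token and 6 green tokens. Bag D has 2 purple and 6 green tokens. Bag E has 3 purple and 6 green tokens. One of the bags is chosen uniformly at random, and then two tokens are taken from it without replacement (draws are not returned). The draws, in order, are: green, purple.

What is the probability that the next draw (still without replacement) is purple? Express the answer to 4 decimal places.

The likelihood of the observed sequence under each hypothesis: P(data | bag A) = (4/8)(4/7) = 2/7; P(data | bag B) = (6/9)(3/8) = 1/4; P(data | bag C) = (6/7)(1/6) = 1/7; P(data | bag D) = (6/8)(2/7) = 3/14; P(data | bag E) = (6/9)(3/8) = 1/4.
Weighting by the prior gives 1/5 · 2/7 = 2/35, 1/5 · 1/4 = 1/20, 1/5 · 1/7 = 1/35, 1/5 · 3/14 = 3/70, 1/5 · 1/4 = 1/20; summing to 8/35.
Normalising, the posterior is P(bag A | data) = 1/4, P(bag B | data) = 7/32, P(bag C | data) = 1/8, P(bag D | data) = 3/16, P(bag E | data) = 7/32.
The predictive probability is P(purple next | data) = (1/2)(1/4) + (2/7)(7/32) + (0)(1/8) + (1/6)(3/16) + (2/7)(7/32) = 9/32.

0.2813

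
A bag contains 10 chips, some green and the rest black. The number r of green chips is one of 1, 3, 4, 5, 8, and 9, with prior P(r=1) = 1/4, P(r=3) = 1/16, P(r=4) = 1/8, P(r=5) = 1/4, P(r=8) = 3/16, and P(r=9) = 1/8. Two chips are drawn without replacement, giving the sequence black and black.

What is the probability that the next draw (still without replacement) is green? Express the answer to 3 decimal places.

Compute the likelihood of the observed sequence for each case: P(data | r = 1) = (9/10)(8/9) = 4/5; P(data | r = 3) = (7/10)(6/9) = 7/15; P(data | r = 4) = (6/10)(5/9) = 1/3; P(data | r = 5) = (5/10)(4/9) = 2/9; P(data | r = 8) = (2/10)(1/9) = 1/45; P(data | r = 9) = (1/10)(0/9) = 0.
Weighting by the prior gives 1/4 · 4/5 = 1/5, 1/16 · 7/15 = 7/240, 1/8 · 1/3 = 1/24, 1/4 · 2/9 = 1/18, 3/16 · 1/45 = 1/240, 1/8 · 0 = 0; these sum to 119/360.
Dividing through by the total gives posterior P(r = 1 | data) = 0.60504, P(r = 3 | data) = 0.088235, P(r = 4 | data) = 0.12605, P(r = 5 | data) = 0.16807, P(r = 8 | data) = 0.012605, P(r = 9 | data) = 0.
Averaging over the posterior, P(green next | data) = (1/8)(0.60504) + (3/8)(0.088235) + (1/2)(0.12605) + (5/8)(0.16807) + (1)(0.012605) = 0.28939.

0.289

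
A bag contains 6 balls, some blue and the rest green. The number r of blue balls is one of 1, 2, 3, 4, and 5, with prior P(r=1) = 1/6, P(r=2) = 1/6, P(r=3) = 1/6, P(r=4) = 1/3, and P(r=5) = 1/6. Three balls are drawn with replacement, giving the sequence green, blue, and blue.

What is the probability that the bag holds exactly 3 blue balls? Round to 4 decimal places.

0.1971

Under each hypothesis, the probability of the observed sequence is: P(data | r = 1) = (5/6)(1/6)(1/6) = 0.023148; P(data | r = 2) = (4/6)(2/6)(2/6) = 0.074074; P(data | r = 3) = (3/6)(3/6)(3/6) = 0.125; P(data | r = 4) = (2/6)(4/6)(4/6) = 0.14815; P(data | r = 5) = (1/6)(5/6)(5/6) = 0.11574.
Weighting by the prior gives 1/6 · 0.023148 = 0.003858, 1/6 · 0.074074 = 0.012346, 1/6 · 0.125 = 0.020833, 1/3 · 0.14815 = 0.049383, 1/6 · 0.11574 = 0.01929; summing to 0.10571.
So P(r = 3 | data) = (0.020833) / (0.10571) = 0.19708.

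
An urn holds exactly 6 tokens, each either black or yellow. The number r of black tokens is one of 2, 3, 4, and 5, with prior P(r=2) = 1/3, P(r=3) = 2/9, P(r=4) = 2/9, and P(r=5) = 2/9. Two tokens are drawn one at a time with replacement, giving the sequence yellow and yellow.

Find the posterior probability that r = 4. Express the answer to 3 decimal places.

Under each hypothesis, the probability of the observed sequence is: P(data | r = 2) = (4/6)(4/6) = 4/9; P(data | r = 3) = (3/6)(3/6) = 1/4; P(data | r = 4) = (2/6)(2/6) = 1/9; P(data | r = 5) = (1/6)(1/6) = 1/36.
Multiplying each by its prior: 1/3 · 4/9 = 4/27, 2/9 · 1/4 = 1/18, 2/9 · 1/9 = 2/81, 2/9 · 1/36 = 1/162; these sum to 19/81.
Therefore the posterior P(r = 4 | data) = (2/81) / (19/81) = 2/19.

0.105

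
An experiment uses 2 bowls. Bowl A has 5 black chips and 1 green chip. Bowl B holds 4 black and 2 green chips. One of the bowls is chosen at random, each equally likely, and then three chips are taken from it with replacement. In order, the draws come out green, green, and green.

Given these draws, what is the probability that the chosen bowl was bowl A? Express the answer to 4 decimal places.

0.1111

For each hypothesis, P(data | H) works out to: P(data | bowl A) = (1/6)(1/6)(1/6) = 1/216; P(data | bowl B) = (2/6)(2/6)(2/6) = 1/27.
Weighting by the prior gives 1/2 · 1/216 = 1/432, 1/2 · 1/27 = 1/54; these sum to 1/48.
By Bayes' rule, P(bowl A | data) = (1/432) / (1/48) = 1/9.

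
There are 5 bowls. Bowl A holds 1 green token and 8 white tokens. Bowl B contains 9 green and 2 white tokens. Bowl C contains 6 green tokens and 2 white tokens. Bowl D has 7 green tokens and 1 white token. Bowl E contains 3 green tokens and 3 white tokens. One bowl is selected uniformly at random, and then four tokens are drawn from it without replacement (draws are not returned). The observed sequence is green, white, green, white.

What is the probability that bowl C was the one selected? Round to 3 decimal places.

0.232

Compute the likelihood of the observed sequence for each case: P(data | bowl A) = (1/9)(8/8)(0/7) = 0; P(data | bowl B) = (9/11)(2/10)(8/9)(1/8) = 0.018182; P(data | bowl C) = (6/8)(2/7)(5/6)(1/5) = 0.035714; P(data | bowl D) = (7/8)(1/7)(6/6)(0/5) = 0; P(data | bowl E) = (3/6)(3/5)(2/4)(2/3) = 0.1.
The prior-weighted likelihoods are 1/5 · 0 = 0, 1/5 · 0.018182 = 0.0036364, 1/5 · 0.035714 = 0.0071429, 1/5 · 0 = 0, 1/5 · 0.1 = 0.02; these sum to 0.030779.
Hence P(bowl C | data) = (0.0071429) / (0.030779) = 0.23207.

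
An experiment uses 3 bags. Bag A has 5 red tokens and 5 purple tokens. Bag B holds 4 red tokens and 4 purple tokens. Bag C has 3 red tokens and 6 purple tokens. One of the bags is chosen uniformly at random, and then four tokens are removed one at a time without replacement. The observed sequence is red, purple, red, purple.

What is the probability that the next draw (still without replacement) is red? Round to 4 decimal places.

The likelihood of the observed sequence under each hypothesis: P(data | bag A) = (5/10)(5/9)(4/8)(4/7) = 0.079365; P(data | bag B) = (4/8)(4/7)(3/6)(3/5) = 0.085714; P(data | bag C) = (3/9)(6/8)(2/7)(5/6) = 0.059524.
The prior-weighted likelihoods are 1/3 · 0.079365 = 0.026455, 1/3 · 0.085714 = 0.028571, 1/3 · 0.059524 = 0.019841; with total 0.074868.
Normalising, the posterior is P(bag A | data) = 0.35336, P(bag B | data) = 0.38163, P(bag C | data) = 0.26502.
The predictive probability is P(red next | data) = (1/2)(0.35336) + (1/2)(0.38163) + (1/5)(0.26502) = 0.42049.

0.4205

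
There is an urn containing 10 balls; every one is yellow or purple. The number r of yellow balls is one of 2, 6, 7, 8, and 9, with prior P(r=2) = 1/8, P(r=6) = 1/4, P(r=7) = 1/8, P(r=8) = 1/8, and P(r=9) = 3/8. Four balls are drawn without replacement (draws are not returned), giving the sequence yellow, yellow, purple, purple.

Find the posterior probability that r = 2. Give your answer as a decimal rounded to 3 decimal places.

Under each hypothesis, the probability of the observed sequence is: P(data | r = 2) = (2/10)(1/9)(8/8)(7/7) = 0.022222; P(data | r = 6) = (6/10)(5/9)(4/8)(3/7) = 0.071429; P(data | r = 7) = (7/10)(6/9)(3/8)(2/7) = 0.05; P(data | r = 8) = (8/10)(7/9)(2/8)(1/7) = 0.022222; P(data | r = 9) = (9/10)(8/9)(1/8)(0/7) = 0.
Multiplying each by its prior: 1/8 · 0.022222 = 0.0027778, 1/4 · 0.071429 = 0.017857, 1/8 · 0.05 = 0.00625, 1/8 · 0.022222 = 0.0027778, 3/8 · 0 = 0; with total 0.029663.
Hence P(r = 2 | data) = (0.0027778) / (0.029663) = 0.093645.

0.094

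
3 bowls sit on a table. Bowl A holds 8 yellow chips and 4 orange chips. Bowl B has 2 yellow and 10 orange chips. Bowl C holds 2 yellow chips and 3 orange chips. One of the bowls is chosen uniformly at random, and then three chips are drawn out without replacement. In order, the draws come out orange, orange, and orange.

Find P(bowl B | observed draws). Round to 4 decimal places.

Under each hypothesis, the probability of the observed sequence is: P(data | bowl A) = (4/12)(3/11)(2/10) = 1/55; P(data | bowl B) = (10/12)(9/11)(8/10) = 6/11; P(data | bowl C) = (3/5)(2/4)(1/3) = 1/10.
The prior-weighted likelihoods are 1/3 · 1/55 = 1/165, 1/3 · 6/11 = 2/11, 1/3 · 1/10 = 1/30; these sum to 73/330.
Therefore the posterior P(bowl B | data) = (2/11) / (73/330) = 60/73.

0.8219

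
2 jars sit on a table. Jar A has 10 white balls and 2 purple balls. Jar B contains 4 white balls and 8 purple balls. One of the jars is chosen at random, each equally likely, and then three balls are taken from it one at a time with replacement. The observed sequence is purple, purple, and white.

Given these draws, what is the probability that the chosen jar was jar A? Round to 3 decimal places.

For each hypothesis, P(data | H) works out to: P(data | jar A) = (2/12)(2/12)(10/12) = 5/216; P(data | jar B) = (8/12)(8/12)(4/12) = 4/27.
Multiplying each by its prior: 1/2 · 5/216 = 5/432, 1/2 · 4/27 = 2/27; with total 37/432.
So P(jar A | data) = (5/432) / (37/432) = 5/37.

0.135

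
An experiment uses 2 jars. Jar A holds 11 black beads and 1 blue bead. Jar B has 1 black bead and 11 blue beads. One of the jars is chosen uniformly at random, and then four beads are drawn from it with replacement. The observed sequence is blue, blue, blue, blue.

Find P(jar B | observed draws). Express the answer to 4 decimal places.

0.9999

For each hypothesis, P(data | H) works out to: P(data | jar A) = (1/12)(1/12)(1/12)(1/12) = 4.8225e-05; P(data | jar B) = (11/12)(11/12)(11/12)(11/12) = 0.70607.
Weighting by the prior gives 1/2 · 4.8225e-05 = 2.4113e-05, 1/2 · 0.70607 = 0.35303; summing to 0.35306.
So P(jar B | data) = (0.35303) / (0.35306) = 0.99993.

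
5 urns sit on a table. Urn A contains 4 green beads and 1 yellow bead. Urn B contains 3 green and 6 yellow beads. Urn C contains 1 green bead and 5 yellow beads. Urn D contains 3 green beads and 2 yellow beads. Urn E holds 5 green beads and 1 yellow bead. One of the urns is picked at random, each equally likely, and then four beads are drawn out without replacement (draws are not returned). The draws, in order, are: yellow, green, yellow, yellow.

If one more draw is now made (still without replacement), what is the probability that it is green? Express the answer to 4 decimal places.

0.1667

Compute the likelihood of the observed sequence for each case: P(data | urn A) = (1/5)(4/4)(0/3) = 0; P(data | urn B) = (6/9)(3/8)(5/7)(4/6) = 5/42; P(data | urn C) = (5/6)(1/5)(4/4)(3/3) = 1/6; P(data | urn D) = (2/5)(3/4)(1/3)(0/2) = 0; P(data | urn E) = (1/6)(5/5)(0/4) = 0.
Multiplying each by its prior: 1/5 · 0 = 0, 1/5 · 5/42 = 1/42, 1/5 · 1/6 = 1/30, 1/5 · 0 = 0, 1/5 · 0 = 0; summing to 2/35.
The posterior is then P(urn A | data) = 0, P(urn B | data) = 5/12, P(urn C | data) = 7/12, P(urn D | data) = 0, P(urn E | data) = 0.
The predictive probability is P(green next | data) = (2/5)(5/12) + (0)(7/12) = 1/6.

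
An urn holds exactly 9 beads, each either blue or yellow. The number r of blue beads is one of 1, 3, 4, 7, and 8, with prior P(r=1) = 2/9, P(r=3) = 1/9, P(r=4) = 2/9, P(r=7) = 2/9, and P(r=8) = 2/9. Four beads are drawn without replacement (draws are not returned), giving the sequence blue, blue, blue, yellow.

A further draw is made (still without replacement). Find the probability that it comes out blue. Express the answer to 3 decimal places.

Under each hypothesis, the probability of the observed sequence is: P(data | r = 1) = (1/9)(0/8) = 0; P(data | r = 3) = (3/9)(2/8)(1/7)(6/6) = 0.011905; P(data | r = 4) = (4/9)(3/8)(2/7)(5/6) = 0.039683; P(data | r = 7) = (7/9)(6/8)(5/7)(2/6) = 0.13889; P(data | r = 8) = (8/9)(7/8)(6/7)(1/6) = 0.11111.
Multiplying each by its prior: 2/9 · 0 = 0, 1/9 · 0.011905 = 0.0013228, 2/9 · 0.039683 = 0.0088183, 2/9 · 0.13889 = 0.030864, 2/9 · 0.11111 = 0.024691; with total 0.065697.
The posterior is then P(r = 1 | data) = 0, P(r = 3 | data) = 0.020134, P(r = 4 | data) = 0.13423, P(r = 7 | data) = 0.4698, P(r = 8 | data) = 0.37584.
The predictive probability is P(blue next | data) = (0)(0.020134) + (1/5)(0.13423) + (4/5)(0.4698) + (1)(0.37584) = 0.77852.

0.779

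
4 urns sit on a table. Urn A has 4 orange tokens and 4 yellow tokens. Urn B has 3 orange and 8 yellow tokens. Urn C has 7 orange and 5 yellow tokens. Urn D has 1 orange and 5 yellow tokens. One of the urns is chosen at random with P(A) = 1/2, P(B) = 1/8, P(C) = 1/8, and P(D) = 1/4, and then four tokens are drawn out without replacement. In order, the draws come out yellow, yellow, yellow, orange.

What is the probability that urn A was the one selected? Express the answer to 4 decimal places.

0.3155

Under each hypothesis, the probability of the observed sequence is: P(data | urn A) = (4/8)(3/7)(2/6)(4/5) = 0.057143; P(data | urn B) = (8/11)(7/10)(6/9)(3/8) = 0.12727; P(data | urn C) = (5/12)(4/11)(3/10)(7/9) = 0.035354; P(data | urn D) = (5/6)(4/5)(3/4)(1/3) = 0.16667.
The prior-weighted likelihoods are 1/2 · 0.057143 = 0.028571, 1/8 · 0.12727 = 0.015909, 1/8 · 0.035354 = 0.0044192, 1/4 · 0.16667 = 0.041667; with total 0.090566.
So P(urn A | data) = (0.028571) / (0.090566) = 0.31548.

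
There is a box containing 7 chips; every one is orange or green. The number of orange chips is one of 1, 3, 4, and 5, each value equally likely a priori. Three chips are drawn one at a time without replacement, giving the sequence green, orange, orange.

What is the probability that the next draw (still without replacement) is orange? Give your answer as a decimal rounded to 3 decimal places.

0.540

Compute the likelihood of the observed sequence for each case: P(data | r = 1) = (6/7)(1/6)(0/5) = 0; P(data | r = 3) = (4/7)(3/6)(2/5) = 4/35; P(data | r = 4) = (3/7)(4/6)(3/5) = 6/35; P(data | r = 5) = (2/7)(5/6)(4/5) = 4/21.
Multiplying each by its prior: 1/4 · 0 = 0, 1/4 · 4/35 = 1/35, 1/4 · 6/35 = 3/70, 1/4 · 4/21 = 1/21; summing to 5/42.
Dividing through by the total gives posterior P(r = 1 | data) = 0, P(r = 3 | data) = 6/25, P(r = 4 | data) = 9/25, P(r = 5 | data) = 2/5.
The predictive probability is P(orange next | data) = (1/4)(6/25) + (1/2)(9/25) + (3/4)(2/5) = 27/50.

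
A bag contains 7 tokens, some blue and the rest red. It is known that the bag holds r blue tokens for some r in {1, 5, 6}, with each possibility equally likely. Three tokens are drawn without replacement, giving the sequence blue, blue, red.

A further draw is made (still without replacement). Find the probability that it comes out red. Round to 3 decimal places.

Compute the likelihood of the observed sequence for each case: P(data | r = 1) = (1/7)(0/6) = 0; P(data | r = 5) = (5/7)(4/6)(2/5) = 4/21; P(data | r = 6) = (6/7)(5/6)(1/5) = 1/7.
Multiplying each by its prior: 1/3 · 0 = 0, 1/3 · 4/21 = 4/63, 1/3 · 1/7 = 1/21; summing to 1/9.
Dividing through by the total gives posterior P(r = 1 | data) = 0, P(r = 5 | data) = 4/7, P(r = 6 | data) = 3/7.
So P(red next | data) = Σ P(red next | H) P(H | data) = (1/4)(4/7) + (0)(3/7) = 1/7.

0.143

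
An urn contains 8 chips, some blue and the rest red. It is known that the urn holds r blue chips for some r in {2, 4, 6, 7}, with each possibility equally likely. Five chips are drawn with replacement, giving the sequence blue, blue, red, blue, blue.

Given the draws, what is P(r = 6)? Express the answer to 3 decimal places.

Under each hypothesis, the probability of the observed sequence is: P(data | r = 2) = (2/8)(2/8)(6/8)(2/8)(2/8) = 0.0029297; P(data | r = 4) = (4/8)(4/8)(4/8)(4/8)(4/8) = 0.03125; P(data | r = 6) = (6/8)(6/8)(2/8)(6/8)(6/8) = 0.079102; P(data | r = 7) = (7/8)(7/8)(1/8)(7/8)(7/8) = 0.073273.
Multiplying each by its prior: 1/4 · 0.0029297 = 0.00073242, 1/4 · 0.03125 = 0.0078125, 1/4 · 0.079102 = 0.019775, 1/4 · 0.073273 = 0.018318; summing to 0.046638.
By Bayes' rule, P(r = 6 | data) = (0.019775) / (0.046638) = 0.42401.

0.424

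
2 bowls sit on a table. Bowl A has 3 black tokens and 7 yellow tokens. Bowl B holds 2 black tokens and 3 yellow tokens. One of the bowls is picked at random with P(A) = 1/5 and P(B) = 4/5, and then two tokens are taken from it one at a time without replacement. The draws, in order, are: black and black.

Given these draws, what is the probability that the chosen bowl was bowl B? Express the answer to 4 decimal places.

Compute the likelihood of the observed sequence for each case: P(data | bowl A) = (3/10)(2/9) = 1/15; P(data | bowl B) = (2/5)(1/4) = 1/10.
Weighting by the prior gives 1/5 · 1/15 = 1/75, 4/5 · 1/10 = 2/25; summing to 7/75.
By Bayes' rule, P(bowl B | data) = (2/25) / (7/75) = 6/7.

0.8571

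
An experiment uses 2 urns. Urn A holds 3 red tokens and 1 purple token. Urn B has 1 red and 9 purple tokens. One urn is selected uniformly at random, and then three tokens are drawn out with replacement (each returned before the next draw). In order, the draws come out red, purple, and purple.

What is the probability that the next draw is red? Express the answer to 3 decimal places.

0.338

Compute the likelihood of the observed sequence for each case: P(data | urn A) = (3/4)(1/4)(1/4) = 0.046875; P(data | urn B) = (1/10)(9/10)(9/10) = 0.081.
The prior-weighted likelihoods are 1/2 · 0.046875 = 0.023438, 1/2 · 0.081 = 0.0405; summing to 0.063937.
Normalising, the posterior is P(urn A | data) = 0.36657, P(urn B | data) = 0.63343.
So P(red next | data) = Σ P(red next | H) P(H | data) = (3/4)(0.36657) + (1/10)(0.63343) = 0.33827.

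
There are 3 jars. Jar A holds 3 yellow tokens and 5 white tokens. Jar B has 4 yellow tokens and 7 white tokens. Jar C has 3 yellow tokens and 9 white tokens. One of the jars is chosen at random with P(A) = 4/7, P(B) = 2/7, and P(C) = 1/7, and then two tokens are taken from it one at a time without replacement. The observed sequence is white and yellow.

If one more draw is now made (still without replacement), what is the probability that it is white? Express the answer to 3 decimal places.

0.682

For each hypothesis, P(data | H) works out to: P(data | jar A) = (5/8)(3/7) = 0.26786; P(data | jar B) = (7/11)(4/10) = 0.25455; P(data | jar C) = (9/12)(3/11) = 0.20455.
The prior-weighted likelihoods are 4/7 · 0.26786 = 0.15306, 2/7 · 0.25455 = 0.072727, 1/7 · 0.20455 = 0.029221; these sum to 0.25501.
The posterior is then P(jar A | data) = 0.60022, P(jar B | data) = 0.28519, P(jar C | data) = 0.11459.
So P(white next | data) = Σ P(white next | H) P(H | data) = (2/3)(0.60022) + (2/3)(0.28519) + (4/5)(0.11459) = 0.68194.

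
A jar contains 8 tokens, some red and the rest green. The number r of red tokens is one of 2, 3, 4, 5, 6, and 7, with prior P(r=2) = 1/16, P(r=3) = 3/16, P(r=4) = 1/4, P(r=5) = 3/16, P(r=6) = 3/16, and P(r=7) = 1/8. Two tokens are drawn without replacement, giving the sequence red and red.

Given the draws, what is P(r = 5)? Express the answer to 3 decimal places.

0.199

For each hypothesis, P(data | H) works out to: P(data | r = 2) = (2/8)(1/7) = 1/28; P(data | r = 3) = (3/8)(2/7) = 3/28; P(data | r = 4) = (4/8)(3/7) = 3/14; P(data | r = 5) = (5/8)(4/7) = 5/14; P(data | r = 6) = (6/8)(5/7) = 15/28; P(data | r = 7) = (7/8)(6/7) = 3/4.
The prior-weighted likelihoods are 1/16 · 1/28 = 1/448, 3/16 · 3/28 = 9/448, 1/4 · 3/14 = 3/56, 3/16 · 5/14 = 15/224, 3/16 · 15/28 = 45/448, 1/8 · 3/4 = 3/32; these sum to 151/448.
Therefore the posterior P(r = 5 | data) = (15/224) / (151/448) = 30/151.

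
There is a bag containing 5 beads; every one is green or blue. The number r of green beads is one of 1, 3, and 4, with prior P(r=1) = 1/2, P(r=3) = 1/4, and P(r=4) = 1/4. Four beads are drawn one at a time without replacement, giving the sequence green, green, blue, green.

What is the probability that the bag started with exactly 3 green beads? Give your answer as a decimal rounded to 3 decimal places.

0.333

Compute the likelihood of the observed sequence for each case: P(data | r = 1) = (1/5)(0/4) = 0; P(data | r = 3) = (3/5)(2/4)(2/3)(1/2) = 1/10; P(data | r = 4) = (4/5)(3/4)(1/3)(2/2) = 1/5.
The prior-weighted likelihoods are 1/2 · 0 = 0, 1/4 · 1/10 = 1/40, 1/4 · 1/5 = 1/20; with total 3/40.
Therefore the posterior P(r = 3 | data) = (1/40) / (3/40) = 1/3.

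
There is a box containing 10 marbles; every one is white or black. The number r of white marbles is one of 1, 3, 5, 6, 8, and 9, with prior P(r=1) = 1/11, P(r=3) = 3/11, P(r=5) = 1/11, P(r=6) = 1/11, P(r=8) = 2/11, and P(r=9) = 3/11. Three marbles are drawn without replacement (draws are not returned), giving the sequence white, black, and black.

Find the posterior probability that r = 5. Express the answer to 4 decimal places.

Compute the likelihood of the observed sequence for each case: P(data | r = 1) = (1/10)(9/9)(8/8) = 0.1; P(data | r = 3) = (3/10)(7/9)(6/8) = 0.175; P(data | r = 5) = (5/10)(5/9)(4/8) = 0.13889; P(data | r = 6) = (6/10)(4/9)(3/8) = 0.1; P(data | r = 8) = (8/10)(2/9)(1/8) = 0.022222; P(data | r = 9) = (9/10)(1/9)(0/8) = 0.
Weighting by the prior gives 1/11 · 0.1 = 0.0090909, 3/11 · 0.175 = 0.047727, 1/11 · 0.13889 = 0.012626, 1/11 · 0.1 = 0.0090909, 2/11 · 0.022222 = 0.0040404, 3/11 · 0 = 0; these sum to 0.082576.
So P(r = 5 | data) = (0.012626) / (0.082576) = 0.15291.

0.1529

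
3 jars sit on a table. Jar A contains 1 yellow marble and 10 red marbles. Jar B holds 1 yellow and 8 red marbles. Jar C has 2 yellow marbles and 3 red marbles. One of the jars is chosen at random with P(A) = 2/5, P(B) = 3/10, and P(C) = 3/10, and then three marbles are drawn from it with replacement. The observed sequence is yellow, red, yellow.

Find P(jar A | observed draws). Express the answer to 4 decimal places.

For each hypothesis, P(data | H) works out to: P(data | jar A) = (1/11)(10/11)(1/11) = 0.0075131; P(data | jar B) = (1/9)(8/9)(1/9) = 0.010974; P(data | jar C) = (2/5)(3/5)(2/5) = 0.096.
The prior-weighted likelihoods are 2/5 · 0.0075131 = 0.0030053, 3/10 · 0.010974 = 0.0032922, 3/10 · 0.096 = 0.0288; summing to 0.035097.
Hence P(jar A | data) = (0.0030053) / (0.035097) = 0.085626.

0.0856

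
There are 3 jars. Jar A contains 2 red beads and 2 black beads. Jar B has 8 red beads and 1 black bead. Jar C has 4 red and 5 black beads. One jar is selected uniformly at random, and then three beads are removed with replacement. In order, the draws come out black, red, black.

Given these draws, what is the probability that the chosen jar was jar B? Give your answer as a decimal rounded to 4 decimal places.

0.0402

The likelihood of the observed sequence under each hypothesis: P(data | jar A) = (2/4)(2/4)(2/4) = 0.125; P(data | jar B) = (1/9)(8/9)(1/9) = 0.010974; P(data | jar C) = (5/9)(4/9)(5/9) = 0.13717.
Multiplying each by its prior: 1/3 · 0.125 = 0.041667, 1/3 · 0.010974 = 0.003658, 1/3 · 0.13717 = 0.045725; summing to 0.091049.
By Bayes' rule, P(jar B | data) = (0.003658) / (0.091049) = 0.040176.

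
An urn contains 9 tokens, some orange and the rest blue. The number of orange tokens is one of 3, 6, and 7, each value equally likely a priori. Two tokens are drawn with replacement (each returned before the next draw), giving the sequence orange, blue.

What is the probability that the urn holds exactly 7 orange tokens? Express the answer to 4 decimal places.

0.2800

Under each hypothesis, the probability of the observed sequence is: P(data | r = 3) = (3/9)(6/9) = 2/9; P(data | r = 6) = (6/9)(3/9) = 2/9; P(data | r = 7) = (7/9)(2/9) = 14/81.
Weighting by the prior gives 1/3 · 2/9 = 2/27, 1/3 · 2/9 = 2/27, 1/3 · 14/81 = 14/243; summing to 50/243.
So P(r = 7 | data) = (14/243) / (50/243) = 7/25.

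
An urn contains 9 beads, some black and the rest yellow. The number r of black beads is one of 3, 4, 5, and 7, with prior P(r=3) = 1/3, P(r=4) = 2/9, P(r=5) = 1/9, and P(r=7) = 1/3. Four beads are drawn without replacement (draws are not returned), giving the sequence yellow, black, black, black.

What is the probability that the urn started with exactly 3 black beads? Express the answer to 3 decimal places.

0.058

Under each hypothesis, the probability of the observed sequence is: P(data | r = 3) = (6/9)(3/8)(2/7)(1/6) = 1/84; P(data | r = 4) = (5/9)(4/8)(3/7)(2/6) = 5/126; P(data | r = 5) = (4/9)(5/8)(4/7)(3/6) = 5/63; P(data | r = 7) = (2/9)(7/8)(6/7)(5/6) = 5/36.
Weighting by the prior gives 1/3 · 1/84 = 1/252, 2/9 · 5/126 = 5/567, 1/9 · 5/63 = 5/567, 1/3 · 5/36 = 5/108; summing to 11/162.
So P(r = 3 | data) = (1/252) / (11/162) = 9/154.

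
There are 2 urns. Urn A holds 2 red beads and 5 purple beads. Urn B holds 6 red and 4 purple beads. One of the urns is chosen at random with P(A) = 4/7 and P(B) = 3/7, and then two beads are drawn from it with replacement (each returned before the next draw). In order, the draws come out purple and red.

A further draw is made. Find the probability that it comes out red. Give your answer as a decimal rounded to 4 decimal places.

0.4330

The likelihood of the observed sequence under each hypothesis: P(data | urn A) = (5/7)(2/7) = 0.20408; P(data | urn B) = (4/10)(6/10) = 0.24.
Weighting by the prior gives 4/7 · 0.20408 = 0.11662, 3/7 · 0.24 = 0.10286; summing to 0.21948.
The posterior is then P(urn A | data) = 0.53135, P(urn B | data) = 0.46865.
The predictive probability is P(red next | data) = (2/7)(0.53135) + (3/5)(0.46865) = 0.433.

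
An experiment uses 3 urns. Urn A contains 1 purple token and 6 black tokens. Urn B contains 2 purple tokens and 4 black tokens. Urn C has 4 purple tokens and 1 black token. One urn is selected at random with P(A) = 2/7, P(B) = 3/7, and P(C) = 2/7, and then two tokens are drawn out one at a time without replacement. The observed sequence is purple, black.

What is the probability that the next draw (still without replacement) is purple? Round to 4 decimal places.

For each hypothesis, P(data | H) works out to: P(data | urn A) = (1/7)(6/6) = 1/7; P(data | urn B) = (2/6)(4/5) = 4/15; P(data | urn C) = (4/5)(1/4) = 1/5.
Weighting by the prior gives 2/7 · 1/7 = 2/49, 3/7 · 4/15 = 4/35, 2/7 · 1/5 = 2/35; summing to 52/245.
Normalising, the posterior is P(urn A | data) = 5/26, P(urn B | data) = 7/13, P(urn C | data) = 7/26.
So P(purple next | data) = Σ P(purple next | H) P(H | data) = (0)(5/26) + (1/4)(7/13) + (1)(7/26) = 21/52.

0.4038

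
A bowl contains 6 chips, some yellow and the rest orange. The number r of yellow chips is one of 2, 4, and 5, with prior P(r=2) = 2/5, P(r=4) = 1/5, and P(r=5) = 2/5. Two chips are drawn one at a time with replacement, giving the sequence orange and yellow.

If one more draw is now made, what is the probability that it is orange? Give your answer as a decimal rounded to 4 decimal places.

0.4412

The likelihood of the observed sequence under each hypothesis: P(data | r = 2) = (4/6)(2/6) = 2/9; P(data | r = 4) = (2/6)(4/6) = 2/9; P(data | r = 5) = (1/6)(5/6) = 5/36.
Weighting by the prior gives 2/5 · 2/9 = 4/45, 1/5 · 2/9 = 2/45, 2/5 · 5/36 = 1/18; summing to 17/90.
Normalising, the posterior is P(r = 2 | data) = 8/17, P(r = 4 | data) = 4/17, P(r = 5 | data) = 5/17.
Averaging over the posterior, P(orange next | data) = (2/3)(8/17) + (1/3)(4/17) + (1/6)(5/17) = 15/34.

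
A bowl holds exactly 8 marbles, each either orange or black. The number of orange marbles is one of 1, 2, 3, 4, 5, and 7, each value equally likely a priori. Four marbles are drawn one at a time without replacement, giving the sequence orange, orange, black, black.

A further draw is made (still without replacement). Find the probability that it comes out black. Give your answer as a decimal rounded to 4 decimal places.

0.5676

Compute the likelihood of the observed sequence for each case: P(data | r = 1) = (1/8)(0/7) = 0; P(data | r = 2) = (2/8)(1/7)(6/6)(5/5) = 1/28; P(data | r = 3) = (3/8)(2/7)(5/6)(4/5) = 1/14; P(data | r = 4) = (4/8)(3/7)(4/6)(3/5) = 3/35; P(data | r = 5) = (5/8)(4/7)(3/6)(2/5) = 1/14; P(data | r = 7) = (7/8)(6/7)(1/6)(0/5) = 0.
Weighting by the prior gives 1/6 · 0 = 0, 1/6 · 1/28 = 1/168, 1/6 · 1/14 = 1/84, 1/6 · 3/35 = 1/70, 1/6 · 1/14 = 1/84, 1/6 · 0 = 0; summing to 37/840.
Normalising, the posterior is P(r = 1 | data) = 0, P(r = 2 | data) = 5/37, P(r = 3 | data) = 10/37, P(r = 4 | data) = 12/37, P(r = 5 | data) = 10/37, P(r = 7 | data) = 0.
So P(black next | data) = Σ P(black next | H) P(H | data) = (1)(5/37) + (3/4)(10/37) + (1/2)(12/37) + (1/4)(10/37) = 21/37.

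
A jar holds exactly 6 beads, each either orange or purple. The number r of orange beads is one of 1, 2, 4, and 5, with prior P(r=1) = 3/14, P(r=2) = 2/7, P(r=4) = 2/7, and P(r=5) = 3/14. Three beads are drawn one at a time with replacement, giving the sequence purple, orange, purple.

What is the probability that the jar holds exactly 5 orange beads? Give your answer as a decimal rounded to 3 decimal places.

0.053

Compute the likelihood of the observed sequence for each case: P(data | r = 1) = (5/6)(1/6)(5/6) = 0.11574; P(data | r = 2) = (4/6)(2/6)(4/6) = 0.14815; P(data | r = 4) = (2/6)(4/6)(2/6) = 0.074074; P(data | r = 5) = (1/6)(5/6)(1/6) = 0.023148.
Multiplying each by its prior: 3/14 · 0.11574 = 0.024802, 2/7 · 0.14815 = 0.042328, 2/7 · 0.074074 = 0.021164, 3/14 · 0.023148 = 0.0049603; with total 0.093254.
Hence P(r = 5 | data) = (0.0049603) / (0.093254) = 0.053191.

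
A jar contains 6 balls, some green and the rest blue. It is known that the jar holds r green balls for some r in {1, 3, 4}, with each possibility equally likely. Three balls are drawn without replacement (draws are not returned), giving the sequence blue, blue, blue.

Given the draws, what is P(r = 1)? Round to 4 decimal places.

The likelihood of the observed sequence under each hypothesis: P(data | r = 1) = (5/6)(4/5)(3/4) = 1/2; P(data | r = 3) = (3/6)(2/5)(1/4) = 1/20; P(data | r = 4) = (2/6)(1/5)(0/4) = 0.
Weighting by the prior gives 1/3 · 1/2 = 1/6, 1/3 · 1/20 = 1/60, 1/3 · 0 = 0; these sum to 11/60.
By Bayes' rule, P(r = 1 | data) = (1/6) / (11/60) = 10/11.

0.9091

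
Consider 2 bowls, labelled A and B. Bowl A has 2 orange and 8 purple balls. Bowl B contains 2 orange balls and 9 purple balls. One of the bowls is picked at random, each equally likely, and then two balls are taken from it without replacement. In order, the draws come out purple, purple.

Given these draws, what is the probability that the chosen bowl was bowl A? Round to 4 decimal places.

0.4873

Compute the likelihood of the observed sequence for each case: P(data | bowl A) = (8/10)(7/9) = 28/45; P(data | bowl B) = (9/11)(8/10) = 36/55.
Multiplying each by its prior: 1/2 · 28/45 = 14/45, 1/2 · 36/55 = 18/55; these sum to 316/495.
Therefore the posterior P(bowl A | data) = (14/45) / (316/495) = 77/158.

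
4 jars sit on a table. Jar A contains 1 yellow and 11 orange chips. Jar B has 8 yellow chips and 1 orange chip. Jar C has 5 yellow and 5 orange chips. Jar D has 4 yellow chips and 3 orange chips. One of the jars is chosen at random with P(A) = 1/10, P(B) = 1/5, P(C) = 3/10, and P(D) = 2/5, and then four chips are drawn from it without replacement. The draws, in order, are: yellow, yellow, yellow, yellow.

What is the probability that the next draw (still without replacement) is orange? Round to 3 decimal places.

Compute the likelihood of the observed sequence for each case: P(data | jar A) = (1/12)(0/11) = 0; P(data | jar B) = (8/9)(7/8)(6/7)(5/6) = 0.55556; P(data | jar C) = (5/10)(4/9)(3/8)(2/7) = 0.02381; P(data | jar D) = (4/7)(3/6)(2/5)(1/4) = 0.028571.
Multiplying each by its prior: 1/10 · 0 = 0, 1/5 · 0.55556 = 0.11111, 3/10 · 0.02381 = 0.0071429, 2/5 · 0.028571 = 0.011429; with total 0.12968.
Normalising, the posterior is P(jar A | data) = 0, P(jar B | data) = 0.85679, P(jar C | data) = 0.05508, P(jar D | data) = 0.088127.
Averaging over the posterior, P(orange next | data) = (1/5)(0.85679) + (5/6)(0.05508) + (1)(0.088127) = 0.30539.

0.305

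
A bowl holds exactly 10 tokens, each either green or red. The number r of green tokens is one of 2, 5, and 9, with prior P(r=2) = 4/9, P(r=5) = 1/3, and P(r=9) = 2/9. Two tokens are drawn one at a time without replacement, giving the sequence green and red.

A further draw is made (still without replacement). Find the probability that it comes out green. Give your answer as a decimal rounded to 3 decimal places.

0.404

The likelihood of the observed sequence under each hypothesis: P(data | r = 2) = (2/10)(8/9) = 8/45; P(data | r = 5) = (5/10)(5/9) = 5/18; P(data | r = 9) = (9/10)(1/9) = 1/10.
Multiplying each by its prior: 4/9 · 8/45 = 32/405, 1/3 · 5/18 = 5/54, 2/9 · 1/10 = 1/45; with total 157/810.
The posterior is then P(r = 2 | data) = 64/157, P(r = 5 | data) = 75/157, P(r = 9 | data) = 18/157.
Averaging over the posterior, P(green next | data) = (1/8)(64/157) + (1/2)(75/157) + (1)(18/157) = 127/314.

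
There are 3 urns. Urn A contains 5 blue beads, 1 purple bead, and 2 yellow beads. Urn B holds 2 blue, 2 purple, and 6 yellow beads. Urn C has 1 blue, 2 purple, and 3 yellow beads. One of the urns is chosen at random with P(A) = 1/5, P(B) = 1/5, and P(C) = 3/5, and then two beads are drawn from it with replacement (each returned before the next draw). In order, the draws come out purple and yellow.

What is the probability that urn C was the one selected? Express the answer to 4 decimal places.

0.7678

Under each hypothesis, the probability of the observed sequence is: P(data | urn A) = (1/8)(2/8) = 0.03125; P(data | urn B) = (2/10)(6/10) = 0.12; P(data | urn C) = (2/6)(3/6) = 0.16667.
The prior-weighted likelihoods are 1/5 · 0.03125 = 0.00625, 1/5 · 0.12 = 0.024, 3/5 · 0.16667 = 0.1; summing to 0.13025.
So P(urn C | data) = (0.1) / (0.13025) = 0.76775.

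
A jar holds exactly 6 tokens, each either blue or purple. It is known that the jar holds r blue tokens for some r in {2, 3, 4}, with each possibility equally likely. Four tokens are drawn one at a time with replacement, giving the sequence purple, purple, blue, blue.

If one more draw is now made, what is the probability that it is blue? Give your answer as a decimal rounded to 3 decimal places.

0.500

Compute the likelihood of the observed sequence for each case: P(data | r = 2) = (4/6)(4/6)(2/6)(2/6) = 0.049383; P(data | r = 3) = (3/6)(3/6)(3/6)(3/6) = 0.0625; P(data | r = 4) = (2/6)(2/6)(4/6)(4/6) = 0.049383.
Multiplying each by its prior: 1/3 · 0.049383 = 0.016461, 1/3 · 0.0625 = 0.020833, 1/3 · 0.049383 = 0.016461; with total 0.053755.
The posterior is then P(r = 2 | data) = 0.30622, P(r = 3 | data) = 0.38756, P(r = 4 | data) = 0.30622.
The predictive probability is P(blue next | data) = (1/3)(0.30622) + (1/2)(0.38756) + (2/3)(0.30622) = 0.5.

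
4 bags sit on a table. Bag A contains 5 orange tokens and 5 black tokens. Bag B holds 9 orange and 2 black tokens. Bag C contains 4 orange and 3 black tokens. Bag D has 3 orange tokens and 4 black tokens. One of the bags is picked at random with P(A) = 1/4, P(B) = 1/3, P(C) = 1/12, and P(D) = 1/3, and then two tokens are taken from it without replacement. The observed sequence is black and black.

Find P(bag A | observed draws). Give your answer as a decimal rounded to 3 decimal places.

The likelihood of the observed sequence under each hypothesis: P(data | bag A) = (5/10)(4/9) = 0.22222; P(data | bag B) = (2/11)(1/10) = 0.018182; P(data | bag C) = (3/7)(2/6) = 0.14286; P(data | bag D) = (4/7)(3/6) = 0.28571.
The prior-weighted likelihoods are 1/4 · 0.22222 = 0.055556, 1/3 · 0.018182 = 0.0060606, 1/12 · 0.14286 = 0.011905, 1/3 · 0.28571 = 0.095238; with total 0.16876.
By Bayes' rule, P(bag A | data) = (0.055556) / (0.16876) = 0.3292.

0.329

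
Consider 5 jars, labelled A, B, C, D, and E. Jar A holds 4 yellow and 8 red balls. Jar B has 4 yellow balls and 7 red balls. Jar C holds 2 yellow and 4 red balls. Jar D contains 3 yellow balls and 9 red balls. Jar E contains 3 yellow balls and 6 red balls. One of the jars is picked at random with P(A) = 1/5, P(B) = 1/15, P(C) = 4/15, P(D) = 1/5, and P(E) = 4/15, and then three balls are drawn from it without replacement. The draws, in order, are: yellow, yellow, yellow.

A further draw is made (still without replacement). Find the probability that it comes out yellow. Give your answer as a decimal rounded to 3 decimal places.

0.065

Under each hypothesis, the probability of the observed sequence is: P(data | jar A) = (4/12)(3/11)(2/10) = 0.018182; P(data | jar B) = (4/11)(3/10)(2/9) = 0.024242; P(data | jar C) = (2/6)(1/5)(0/4) = 0; P(data | jar D) = (3/12)(2/11)(1/10) = 0.0045455; P(data | jar E) = (3/9)(2/8)(1/7) = 0.011905.
The prior-weighted likelihoods are 1/5 · 0.018182 = 0.0036364, 1/15 · 0.024242 = 0.0016162, 4/15 · 0 = 0, 1/5 · 0.0045455 = 0.00090909, 4/15 · 0.011905 = 0.0031746; with total 0.0093362.
The posterior is then P(jar A | data) = 0.38949, P(jar B | data) = 0.17311, P(jar C | data) = 0, P(jar D | data) = 0.097372, P(jar E | data) = 0.34003.
Averaging over the posterior, P(yellow next | data) = (1/9)(0.38949) + (1/8)(0.17311) + (0)(0.097372) + (0)(0.34003) = 0.064915.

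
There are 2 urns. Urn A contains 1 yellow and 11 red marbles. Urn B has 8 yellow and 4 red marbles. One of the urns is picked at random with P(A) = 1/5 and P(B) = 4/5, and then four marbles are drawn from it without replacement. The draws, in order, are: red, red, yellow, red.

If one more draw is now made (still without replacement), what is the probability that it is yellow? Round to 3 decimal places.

The likelihood of the observed sequence under each hypothesis: P(data | urn A) = (11/12)(10/11)(1/10)(9/9) = 0.083333; P(data | urn B) = (4/12)(3/11)(8/10)(2/9) = 0.016162.
Multiplying each by its prior: 1/5 · 0.083333 = 0.016667, 4/5 · 0.016162 = 0.012929; these sum to 0.029596.
Normalising, the posterior is P(urn A | data) = 0.56314, P(urn B | data) = 0.43686.
Averaging over the posterior, P(yellow next | data) = (0)(0.56314) + (7/8)(0.43686) = 0.38225.

0.382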